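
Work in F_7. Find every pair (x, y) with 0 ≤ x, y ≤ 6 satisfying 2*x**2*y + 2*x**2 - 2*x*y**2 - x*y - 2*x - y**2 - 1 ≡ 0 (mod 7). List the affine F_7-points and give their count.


Affine F_7-points: {(3, 3), (4, 1), (4, 6), (6, 1), (6, 3)}; count = 5.

For each of the 49 pairs (x, y) ∈ F_7², evaluate f(x, y) mod 7. Record the zeros.
  x = 0: [0↦6, 1↦5, 2↦2, 3↦4, 4↦4, 5↦2, 6↦5]  zeros at y ∈ ∅
  x = 1: [0↦6, 1↦4, 2↦3, 3↦3, 4↦4, 5↦6, 6↦2]  zeros at y ∈ ∅
  x = 2: [0↦3, 1↦4, 2↦2, 3↦4, 4↦3, 5↦6, 6↦6]  zeros at y ∈ ∅
  x = 3: [0↦4, 1↦5, 2↦6, 3↦0, 4↦1, 5↦2, 6↦3]  zeros at y ∈ {3}
  x = 4: [0↦2, 1↦0, 2↦1, 3↦5, 4↦5, 5↦1, 6↦0]  zeros at y ∈ {1, 6}
  x = 5: [0↦4, 1↦3, 2↦1, 3↦5, 4↦1, 5↦3, 6↦4]  zeros at y ∈ ∅
  x = 6: [0↦3, 1↦0, 2↦6, 3↦0, 4↦3, 5↦1, 6↦1]  zeros at y ∈ {1, 3}
Collecting zeros: affine points = {(3, 3), (4, 1), (4, 6), (6, 1), (6, 3)}.
Total count |C(F_7)_aff| = 5.


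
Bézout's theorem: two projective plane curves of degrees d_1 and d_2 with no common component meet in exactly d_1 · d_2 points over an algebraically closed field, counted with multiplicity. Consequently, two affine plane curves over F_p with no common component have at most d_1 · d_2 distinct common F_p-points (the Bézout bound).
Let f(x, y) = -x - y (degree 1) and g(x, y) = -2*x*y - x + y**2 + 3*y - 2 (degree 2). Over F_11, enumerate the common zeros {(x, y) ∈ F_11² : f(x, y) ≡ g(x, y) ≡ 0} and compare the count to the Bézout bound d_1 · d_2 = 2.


Common zeros: ∅; count = 0; Bézout bound = 2.

deg(f) = 1, deg(g) = 2, so Bézout bound = 2.
Scan x ∈ F_11. For each x, list the y ∈ F_11 with f(x, y) ≡ 0 and those with g(x, y) ≡ 0 (mod 11); the common zeros in that column are the intersection.
  x = 0: f ≡ 0 at y ∈ {0}; g ≡ 0 at y ∈ ∅; common: ∅.
  x = 1: f ≡ 0 at y ∈ {10}; g ≡ 0 at y ∈ ∅; common: ∅.
  x = 2: f ≡ 0 at y ∈ {9}; g ≡ 0 at y ∈ ∅; common: ∅.
  x = 3: f ≡ 0 at y ∈ {8}; g ≡ 0 at y ∈ ∅; common: ∅.
  x = 4: f ≡ 0 at y ∈ {7}; g ≡ 0 at y ∈ {6, 10}; common: ∅.
  x = 5: f ≡ 0 at y ∈ {6}; g ≡ 0 at y ∈ {9}; common: ∅.
  x = 6: f ≡ 0 at y ∈ {5}; g ≡ 0 at y ∈ {2, 7}; common: ∅.
  x = 7: f ≡ 0 at y ∈ {4}; g ≡ 0 at y ∈ {3, 8}; common: ∅.
  x = 8: f ≡ 0 at y ∈ {3}; g ≡ 0 at y ∈ {1}; common: ∅.
  x = 9: f ≡ 0 at y ∈ {2}; g ≡ 0 at y ∈ {0, 4}; common: ∅.
  x = 10: f ≡ 0 at y ∈ {1}; g ≡ 0 at y ∈ ∅; common: ∅.
Collecting: common zeros = ∅, so the count is 0.
Comparison with the Bézout bound: 0 ≤ 2 = deg(f)·deg(g), as expected for curves with no common component (the affine F_11-count falls short of the bound because intersections may lie at infinity, over extension fields, or carry multiplicity).


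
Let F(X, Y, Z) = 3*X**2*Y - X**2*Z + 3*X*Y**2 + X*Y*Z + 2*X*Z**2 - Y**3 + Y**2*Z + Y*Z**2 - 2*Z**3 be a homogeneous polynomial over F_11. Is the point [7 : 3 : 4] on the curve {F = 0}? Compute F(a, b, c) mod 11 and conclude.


F(7,3,4) ≡ 0 (mod 11); P is on the curve.

Evaluate F(7, 3, 4) term-by-term (mod 11).
  3*X**2*Y ↦ 3·49·3·1 = 441
  -X**2*Z ↦ -1·49·1·4 = -196
  3*X*Y**2 ↦ 3·7·9·1 = 189
  X*Y*Z ↦ 1·7·3·4 = 84
  2*X*Z**2 ↦ 2·7·1·16 = 224
  -Y**3 ↦ -1·1·27·1 = -27
  Y**2*Z ↦ 1·1·9·4 = 36
  Y*Z**2 ↦ 1·1·3·16 = 48
  -2*Z**3 ↦ -2·1·1·64 = -128
Sum: F(7, 3, 4) = (441) + (-196) + (189) + (84) + (224) + (-27) + (36) + (48) + (-128) = 671.
Reducing mod 11: 671 ≡ 0 (mod 11).
Since F(a, b, c) ≡ 0 (mod 11), P lies on the curve.


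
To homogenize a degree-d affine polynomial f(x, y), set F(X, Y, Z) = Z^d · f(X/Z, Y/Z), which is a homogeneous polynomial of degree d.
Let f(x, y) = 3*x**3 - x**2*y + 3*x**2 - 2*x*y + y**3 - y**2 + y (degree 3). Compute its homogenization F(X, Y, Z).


F(X, Y, Z) = 3*X**3 - X**2*Y + 3*X**2*Z - 2*X*Y*Z + Y**3 - Y**2*Z + Y*Z**2

deg(f) = 3.
Substitute x = X/Z, y = Y/Z into f, then multiply by Z^3.
  monomial 3·x^3·y^0 ↦ 3·X^3·Y^0·Z^0.
  monomial -1·x^2·y^1 ↦ -1·X^2·Y^1·Z^0.
  monomial 3·x^2·y^0 ↦ 3·X^2·Y^0·Z^1.
  monomial -2·x^1·y^1 ↦ -2·X^1·Y^1·Z^1.
  monomial 1·x^0·y^3 ↦ 1·X^0·Y^3·Z^0.
  monomial -1·x^0·y^2 ↦ -1·X^0·Y^2·Z^1.
  monomial 1·x^0·y^1 ↦ 1·X^0·Y^1·Z^2.
Collecting: F(X, Y, Z) = 3*X**3 - X**2*Y + 3*X**2*Z - 2*X*Y*Z + Y**3 - Y**2*Z + Y*Z**2.


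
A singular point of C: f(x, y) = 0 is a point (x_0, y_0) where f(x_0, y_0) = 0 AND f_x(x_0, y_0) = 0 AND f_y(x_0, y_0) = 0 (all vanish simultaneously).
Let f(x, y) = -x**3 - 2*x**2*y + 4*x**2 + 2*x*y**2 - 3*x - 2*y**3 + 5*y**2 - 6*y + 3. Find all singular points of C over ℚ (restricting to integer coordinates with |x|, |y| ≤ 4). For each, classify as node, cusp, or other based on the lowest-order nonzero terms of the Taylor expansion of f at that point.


Singular points: {(1, 1)}; classification: node.

Compute partial derivatives:
  f_x = -3*x**2 - 4*x*y + 8*x + 2*y**2 - 3.
  f_y = -2*x**2 + 4*x*y - 6*y**2 + 10*y - 6.
Scan x_0 ∈ {−4, ..., 4}. For each x_0, f_y(x_0, y) is a polynomial in y; find its integer roots y ∈ {−4, ..., 4}, then test f_x and f at those candidates.
  x = -4: f_y(-4, y) = -6*y**2 - 6*y - 38; no integer root y with |y| ≤ 4.
  x = -3: f_y(-3, y) = -6*y**2 - 2*y - 24; no integer root y with |y| ≤ 4.
  x = -2: f_y(-2, y) = -6*y**2 + 2*y - 14; no integer root y with |y| ≤ 4.
  x = -1: f_y(-1, y) = -6*y**2 + 6*y - 8; no integer root y with |y| ≤ 4.
  x = 0: f_y(0, y) = -6*y**2 + 10*y - 6; no integer root y with |y| ≤ 4.
  x = 1: f_y(1, y) = -6*y**2 + 14*y - 8; vanishes at y ∈ {1}. (1, 1): f_x = 0, f = 0 — SINGULAR.
  x = 2: f_y(2, y) = -6*y**2 + 18*y - 14; no integer root y with |y| ≤ 4.
  x = 3: f_y(3, y) = -6*y**2 + 22*y - 24; no integer root y with |y| ≤ 4.
  x = 4: f_y(4, y) = -6*y**2 + 26*y - 38; no integer root y with |y| ≤ 4.
Only singular point on the grid: (1, 1).
Classify: substitute x = 1 + u, y = 1 + v and expand: f = -u**3 - 2*u**2*v - u**2 + 2*u*v**2 - 2*v**3 + v**2.
No constant or linear terms (consistent with a singular point). Quadratic part: -u**2 + v**2. Cubic part: -u**3 - 2*u**2*v + 2*u*v**2 - 2*v**3.
The quadratic part v**2 - u**2 = (v − u)(v + u) splits into two distinct linear factors, so there are two distinct tangent lines y − 1 = ±(x − 1) — this is a node (ordinary double point).
Classification: node.


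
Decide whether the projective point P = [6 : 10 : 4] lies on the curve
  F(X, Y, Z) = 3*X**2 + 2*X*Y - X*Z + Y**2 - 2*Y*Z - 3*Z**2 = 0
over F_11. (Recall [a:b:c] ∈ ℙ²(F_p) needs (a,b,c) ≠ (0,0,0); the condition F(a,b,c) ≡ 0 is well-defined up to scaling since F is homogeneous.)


F(6,10,4) ≡ 0 (mod 11); P is on the curve.

Evaluate F(6, 10, 4) term-by-term (mod 11).
  3*X**2 ↦ 3·36·1·1 = 108
  2*X*Y ↦ 2·6·10·1 = 120
  -X*Z ↦ -1·6·1·4 = -24
  Y**2 ↦ 1·1·100·1 = 100
  -2*Y*Z ↦ -2·1·10·4 = -80
  -3*Z**2 ↦ -3·1·1·16 = -48
Sum: F(6, 10, 4) = (108) + (120) + (-24) + (100) + (-80) + (-48) = 176.
Reducing mod 11: 176 ≡ 0 (mod 11).
Since F(a, b, c) ≡ 0 (mod 11), P lies on the curve.


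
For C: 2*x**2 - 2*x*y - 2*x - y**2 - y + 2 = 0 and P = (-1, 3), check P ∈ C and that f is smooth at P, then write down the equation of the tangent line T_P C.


Tangent line at P: -12*x - 5*y + 3 = 0.

Step 1: f(-1, 3) = 0, so P lies on C.
Step 2: partial derivatives
  f_x(x, y) = 4*x - 2*y - 2, f_y(x, y) = -2*x - 2*y - 1.
  f_x(P) = -12, f_y(P) = -5 (gradient nonzero, so P is smooth).
Step 3: tangent line at P: -12·(x − -1) + -5·(y − 3) = 0.
Expanding: -12*x - 5*y + 3 = 0.


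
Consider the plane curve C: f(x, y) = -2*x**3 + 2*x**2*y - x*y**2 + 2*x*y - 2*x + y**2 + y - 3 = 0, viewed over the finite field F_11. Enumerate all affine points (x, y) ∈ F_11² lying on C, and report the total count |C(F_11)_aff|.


Affine F_11-points: {(1, 8), (2, 1), (3, 9), (6, 2), (6, 4), (7, 3), (8, 2), (8, 3), (10, 2), (10, 3)}; count = 10.

For each of the 121 pairs (x, y) ∈ F_11², evaluate f(x, y) mod 11. Record the zeros.
  x = 0: [0↦8, 1↦10, 2↦3, 3↦9, 4↦6, 5↦5, 6↦6, 7↦9, 8↦3, 9↦10, 10↦8]  zeros at y ∈ ∅
  x = 1: [0↦4, 1↦9, 2↦3, 3↦8, 4↦2, 5↦7, 6↦1, 7↦6, 8↦0, 9↦5, 10↦10]  zeros at y ∈ {8}
  x = 2: [0↦10, 1↦0, 2↦10, 3↦7, 4↦2, 5↦6, 6↦8, 7↦8, 8↦6, 9↦2, 10↦7]  zeros at y ∈ {1}
  x = 3: [0↦3, 1↦4, 2↦1, 3↦5, 4↦5, 5↦1, 6↦4, 7↦3, 8↦9, 9↦0, 10↦9]  zeros at y ∈ {9}
  x = 4: [0↦4, 1↦9, 2↦8, 3↦1, 4↦10, 5↦2, 6↦10, 7↦1, 8↦8, 9↦9, 10↦4]  zeros at y ∈ ∅
  x = 5: [0↦1, 1↦3, 2↦8, 3↦5, 4↦5, 5↦8, 6↦3, 7↦1, 8↦2, 9↦6, 10↦2]  zeros at y ∈ ∅
  x = 6: [0↦4, 1↦7, 2↦0, 3↦5, 4↦0, 5↦7, 6↦4, 7↦2, 8↦1, 9↦1, 10↦2]  zeros at y ∈ {2, 4}
  x = 7: [0↦1, 1↦9, 2↦5, 3↦0, 4↦5, 5↦9, 6↦1, 7↦3, 8↦4, 9↦4, 10↦3]  zeros at y ∈ {3}
  x = 8: [0↦2, 1↦8, 2↦0, 3↦0, 4↦8, 5↦2, 6↦4, 7↦3, 8↦10, 9↦3, 10↦4]  zeros at y ∈ {2, 3}
  x = 9: [0↦6, 1↦3, 2↦6, 3↦4, 4↦8, 5↦7, 6↦1, 7↦1, 8↦7, 9↦8, 10↦4]  zeros at y ∈ ∅
  x = 10: [0↦1, 1↦4, 2↦0, 3↦0, 4↦4, 5↦1, 6↦2, 7↦7, 8↦5, 9↦7, 10↦2]  zeros at y ∈ {2, 3}
Collecting zeros: affine points = {(1, 8), (2, 1), (3, 9), (6, 2), (6, 4), (7, 3), (8, 2), (8, 3), (10, 2), (10, 3)}.
Total count |C(F_11)_aff| = 10.


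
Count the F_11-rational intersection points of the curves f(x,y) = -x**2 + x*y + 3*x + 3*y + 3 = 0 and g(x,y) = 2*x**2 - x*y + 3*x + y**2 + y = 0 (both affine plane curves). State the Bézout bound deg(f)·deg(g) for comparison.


Common zeros: {(0, 10)}; count = 1; Bézout bound = 4.

deg(f) = 2, deg(g) = 2, so Bézout bound = 4.
Scan x ∈ F_11. For each x, list the y ∈ F_11 with f(x, y) ≡ 0 and those with g(x, y) ≡ 0 (mod 11); the common zeros in that column are the intersection.
  x = 0: f ≡ 0 at y ∈ {10}; g ≡ 0 at y ∈ {0, 10}; common: {10}.
  x = 1: f ≡ 0 at y ∈ {7}; g ≡ 0 at y ∈ ∅; common: ∅.
  x = 2: f ≡ 0 at y ∈ {10}; g ≡ 0 at y ∈ {6}; common: ∅.
  x = 3: f ≡ 0 at y ∈ {5}; g ≡ 0 at y ∈ ∅; common: ∅.
  x = 4: f ≡ 0 at y ∈ {8}; g ≡ 0 at y ∈ {0, 3}; common: ∅.
  x = 5: f ≡ 0 at y ∈ {5}; g ≡ 0 at y ∈ {6, 9}; common: ∅.
  x = 6: f ≡ 0 at y ∈ {9}; g ≡ 0 at y ∈ ∅; common: ∅.
  x = 7: f ≡ 0 at y ∈ {8}; g ≡ 0 at y ∈ {3}; common: ∅.
  x = 8: f ≡ 0 at y ∈ ∅; g ≡ 0 at y ∈ ∅; common: ∅.
  x = 9: f ≡ 0 at y ∈ {7}; g ≡ 0 at y ∈ {9, 10}; common: ∅.
  x = 10: f ≡ 0 at y ∈ {6}; g ≡ 0 at y ∈ ∅; common: ∅.
Collecting: common zeros = {(0, 10)}, so the count is 1.
Comparison with the Bézout bound: 1 ≤ 4 = deg(f)·deg(g), as expected for curves with no common component (the affine F_11-count falls short of the bound because intersections may lie at infinity, over extension fields, or carry multiplicity).


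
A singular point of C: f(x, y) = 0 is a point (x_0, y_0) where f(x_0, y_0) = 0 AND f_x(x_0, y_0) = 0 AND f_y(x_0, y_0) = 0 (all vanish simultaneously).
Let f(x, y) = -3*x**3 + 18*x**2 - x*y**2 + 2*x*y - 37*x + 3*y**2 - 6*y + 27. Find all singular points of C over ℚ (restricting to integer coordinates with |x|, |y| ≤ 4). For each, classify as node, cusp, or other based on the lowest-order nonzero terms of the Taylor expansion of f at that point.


Singular points: {(2, 1)}; classification: cusp.

Compute partial derivatives:
  f_x = -9*x**2 + 36*x - y**2 + 2*y - 37.
  f_y = -2*x*y + 2*x + 6*y - 6.
Scan x_0 ∈ {−4, ..., 4}. For each x_0, f_y(x_0, y) is a polynomial in y; find its integer roots y ∈ {−4, ..., 4}, then test f_x and f at those candidates.
  x = -4: f_y(-4, y) = 14*y - 14; vanishes at y ∈ {1}. (-4, 1): f_x = -324 ≠ 0.
  x = -3: f_y(-3, y) = 12*y - 12; vanishes at y ∈ {1}. (-3, 1): f_x = -225 ≠ 0.
  x = -2: f_y(-2, y) = 10*y - 10; vanishes at y ∈ {1}. (-2, 1): f_x = -144 ≠ 0.
  x = -1: f_y(-1, y) = 8*y - 8; vanishes at y ∈ {1}. (-1, 1): f_x = -81 ≠ 0.
  x = 0: f_y(0, y) = 6*y - 6; vanishes at y ∈ {1}. (0, 1): f_x = -36 ≠ 0.
  x = 1: f_y(1, y) = 4*y - 4; vanishes at y ∈ {1}. (1, 1): f_x = -9 ≠ 0.
  x = 2: f_y(2, y) = 2*y - 2; vanishes at y ∈ {1}. (2, 1): f_x = 0, f = 0 — SINGULAR.
  x = 3: f_y(3, y) = 0; vanishes at y ∈ {-4, -3, -2, -1, 0, 1, 2, 3, 4}. (3, -4): f_x = -34 ≠ 0; (3, -3): f_x = -25 ≠ 0; (3, -2): f_x = -18 ≠ 0; (3, -1): f_x = -13 ≠ 0; (3, 0): f_x = -10 ≠ 0; (3, 1): f_x = -9 ≠ 0; (3, 2): f_x = -10 ≠ 0; (3, 3): f_x = -13 ≠ 0; (3, 4): f_x = -18 ≠ 0.
  x = 4: f_y(4, y) = 2 - 2*y; vanishes at y ∈ {1}. (4, 1): f_x = -36 ≠ 0.
Only singular point on the grid: (2, 1).
Classify: substitute x = 2 + u, y = 1 + v and expand: f = -3*u**3 - u*v**2 + v**2.
No constant or linear terms (consistent with a singular point). Quadratic part: v**2. Cubic part: -3*u**3 - u*v**2.
The quadratic part v**2 is a perfect square, so there is a single (double) tangent line v = 0, i.e. y = 1. Restricting the cubic part to that line (v = 0) leaves -3*u**3 ≠ 0, so f is not divisible by v and the branch is v² ≈ 3*u**3 to lowest order — this is a cusp.
Classification: cusp.


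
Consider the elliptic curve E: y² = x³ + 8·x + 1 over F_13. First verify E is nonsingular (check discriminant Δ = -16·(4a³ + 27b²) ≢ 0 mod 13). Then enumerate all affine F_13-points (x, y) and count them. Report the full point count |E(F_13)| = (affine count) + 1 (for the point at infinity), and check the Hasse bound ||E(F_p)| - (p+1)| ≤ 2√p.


Affine points = {(0, 1), (0, 12), (1, 6), (1, 7), (2, 5), (2, 8), (3, 0), (5, 6), (5, 7), (7, 6), (7, 7), (9, 3), (9, 10), (11, 4), (11, 9)}; affine count = 15; |E(F_13)| = 16.

Discriminant check: Δ ∝ 4a³ + 27b² = 4·8³ + 27·1² = 4·512 + 27·1 ≡ 8 (mod 13). Nonzero ⇒ E is nonsingular.
For each x ∈ F_13, compute rhs = x³ + 8·x + 1 mod 13, then count y ∈ F_13 with y² ≡ rhs.
  x = 0: rhs = 1, matching y values: 1, 12 (2 points).
  x = 1: rhs = 10, matching y values: 6, 7 (2 points).
  x = 2: rhs = 12, matching y values: 5, 8 (2 points).
  x = 3: rhs = 0, matching y values: 0 (1 points).
  x = 4: rhs = 6, matching y values: none (0 points).
  x = 5: rhs = 10, matching y values: 6, 7 (2 points).
  x = 6: rhs = 5, matching y values: none (0 points).
  x = 7: rhs = 10, matching y values: 6, 7 (2 points).
  x = 8: rhs = 5, matching y values: none (0 points).
  x = 9: rhs = 9, matching y values: 3, 10 (2 points).
  x = 10: rhs = 2, matching y values: none (0 points).
  x = 11: rhs = 3, matching y values: 4, 9 (2 points).
  x = 12: rhs = 5, matching y values: none (0 points).
Total affine count: 15.
Full point count |E(F_13)| = 15 + 1 = 16.
Hasse bound: |16 − (13+1)| = |2| = 2 ≤ 2√13 ≈ 7.2111 ✓.


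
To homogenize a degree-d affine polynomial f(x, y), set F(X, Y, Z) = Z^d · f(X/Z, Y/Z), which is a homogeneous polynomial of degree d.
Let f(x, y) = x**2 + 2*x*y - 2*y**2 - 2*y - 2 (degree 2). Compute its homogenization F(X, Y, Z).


F(X, Y, Z) = X**2 + 2*X*Y - 2*Y**2 - 2*Y*Z - 2*Z**2

deg(f) = 2.
Substitute x = X/Z, y = Y/Z into f, then multiply by Z^2.
  monomial 1·x^2·y^0 ↦ 1·X^2·Y^0·Z^0.
  monomial 2·x^1·y^1 ↦ 2·X^1·Y^1·Z^0.
  monomial -2·x^0·y^2 ↦ -2·X^0·Y^2·Z^0.
  monomial -2·x^0·y^1 ↦ -2·X^0·Y^1·Z^1.
  monomial -2·x^0·y^0 ↦ -2·X^0·Y^0·Z^2.
Collecting: F(X, Y, Z) = X**2 + 2*X*Y - 2*Y**2 - 2*Y*Z - 2*Z**2.


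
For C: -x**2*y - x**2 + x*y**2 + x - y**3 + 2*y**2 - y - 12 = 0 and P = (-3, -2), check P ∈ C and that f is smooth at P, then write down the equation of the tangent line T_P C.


Tangent line at P: -x - 18*y - 39 = 0.

Step 1: f(-3, -2) = 0, so P lies on C.
Step 2: partial derivatives
  f_x(x, y) = -2*x*y - 2*x + y**2 + 1, f_y(x, y) = -x**2 + 2*x*y - 3*y**2 + 4*y - 1.
  f_x(P) = -1, f_y(P) = -18 (gradient nonzero, so P is smooth).
Step 3: tangent line at P: -1·(x − -3) + -18·(y − -2) = 0.
Expanding: -x - 18*y - 39 = 0.


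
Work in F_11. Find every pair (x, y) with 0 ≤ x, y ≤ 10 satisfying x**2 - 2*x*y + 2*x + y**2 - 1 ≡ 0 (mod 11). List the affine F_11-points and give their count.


Affine F_11-points: {(0, 1), (0, 10), (4, 2), (4, 6), (6, 6), (7, 4), (7, 10), (9, 2), (9, 5), (10, 4), (10, 5)}; count = 11.

For each of the 121 pairs (x, y) ∈ F_11², evaluate f(x, y) mod 11. Record the zeros.
  x = 0: [0↦10, 1↦0, 2↦3, 3↦8, 4↦4, 5↦2, 6↦2, 7↦4, 8↦8, 9↦3, 10↦0]  zeros at y ∈ {1, 10}
  x = 1: [0↦2, 1↦1, 2↦2, 3↦5, 4↦10, 5↦6, 6↦4, 7↦4, 8↦6, 9↦10, 10↦5]  zeros at y ∈ ∅
  x = 2: [0↦7, 1↦4, 2↦3, 3↦4, 4↦7, 5↦1, 6↦8, 7↦6, 8↦6, 9↦8, 10↦1]  zeros at y ∈ ∅
  x = 3: [0↦3, 1↦9, 2↦6, 3↦5, 4↦6, 5↦9, 6↦3, 7↦10, 8↦8, 9↦8, 10↦10]  zeros at y ∈ ∅
  x = 4: [0↦1, 1↦5, 2↦0, 3↦8, 4↦7, 5↦8, 6↦0, 7↦5, 8↦1, 9↦10, 10↦10]  zeros at y ∈ {2, 6}
  x = 5: [0↦1, 1↦3, 2↦7, 3↦2, 4↦10, 5↦9, 6↦10, 7↦2, 8↦7, 9↦3, 10↦1]  zeros at y ∈ ∅
  x = 6: [0↦3, 1↦3, 2↦5, 3↦9, 4↦4, 5↦1, 6↦0, 7↦1, 8↦4, 9↦9, 10↦5]  zeros at y ∈ {6}
  x = 7: [0↦7, 1↦5, 2↦5, 3↦7, 4↦0, 5↦6, 6↦3, 7↦2, 8↦3, 9↦6, 10↦0]  zeros at y ∈ {4, 10}
  x = 8: [0↦2, 1↦9, 2↦7, 3↦7, 4↦9, 5↦2, 6↦8, 7↦5, 8↦4, 9↦5, 10↦8]  zeros at y ∈ ∅
  x = 9: [0↦10, 1↦4, 2↦0, 3↦9, 4↦9, 5↦0, 6↦4, 7↦10, 8↦7, 9↦6, 10↦7]  zeros at y ∈ {2, 5}
  x = 10: [0↦9, 1↦1, 2↦6, 3↦2, 4↦0, 5↦0, 6↦2, 7↦6, 8↦1, 9↦9, 10↦8]  zeros at y ∈ {4, 5}
Collecting zeros: affine points = {(0, 1), (0, 10), (4, 2), (4, 6), (6, 6), (7, 4), (7, 10), (9, 2), (9, 5), (10, 4), (10, 5)}.
Total count |C(F_11)_aff| = 11.


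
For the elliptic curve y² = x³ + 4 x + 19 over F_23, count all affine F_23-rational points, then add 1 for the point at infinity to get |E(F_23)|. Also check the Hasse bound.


Affine points = {(1, 1), (1, 22), (2, 9), (2, 14), (3, 9), (3, 14), (5, 7), (5, 16), (6, 11), (6, 12), (9, 5), (9, 18), (10, 1), (10, 22), (12, 1), (12, 22), (14, 6), (14, 17), (15, 2), (15, 21), (16, 4), (16, 19), (17, 3), (17, 20), (18, 9), (18, 14), (19, 10), (19, 13), (20, 7), (20, 16), (21, 7), (21, 16)}; affine count = 32; |E(F_23)| = 33.

Discriminant check: Δ ∝ 4a³ + 27b² = 4·4³ + 27·19² = 4·64 + 27·361 ≡ 21 (mod 23). Nonzero ⇒ E is nonsingular.
For each x ∈ F_23, compute rhs = x³ + 4·x + 19 mod 23, then count y ∈ F_23 with y² ≡ rhs.
  x = 0: rhs = 19, matching y values: none (0 points).
  x = 1: rhs = 1, matching y values: 1, 22 (2 points).
  x = 2: rhs = 12, matching y values: 9, 14 (2 points).
  x = 3: rhs = 12, matching y values: 9, 14 (2 points).
  x = 4: rhs = 7, matching y values: none (0 points).
  x = 5: rhs = 3, matching y values: 7, 16 (2 points).
  x = 6: rhs = 6, matching y values: 11, 12 (2 points).
  x = 7: rhs = 22, matching y values: none (0 points).
  x = 8: rhs = 11, matching y values: none (0 points).
  x = 9: rhs = 2, matching y values: 5, 18 (2 points).
  x = 10: rhs = 1, matching y values: 1, 22 (2 points).
  x = 11: rhs = 14, matching y values: none (0 points).
  x = 12: rhs = 1, matching y values: 1, 22 (2 points).
  x = 13: rhs = 14, matching y values: none (0 points).
  x = 14: rhs = 13, matching y values: 6, 17 (2 points).
  x = 15: rhs = 4, matching y values: 2, 21 (2 points).
  x = 16: rhs = 16, matching y values: 4, 19 (2 points).
  x = 17: rhs = 9, matching y values: 3, 20 (2 points).
  x = 18: rhs = 12, matching y values: 9, 14 (2 points).
  x = 19: rhs = 8, matching y values: 10, 13 (2 points).
  x = 20: rhs = 3, matching y values: 7, 16 (2 points).
  x = 21: rhs = 3, matching y values: 7, 16 (2 points).
  x = 22: rhs = 14, matching y values: none (0 points).
Total affine count: 32.
Full point count |E(F_23)| = 32 + 1 = 33.
Hasse bound: |33 − (23+1)| = |9| = 9 ≤ 2√23 ≈ 9.5917 ✓.


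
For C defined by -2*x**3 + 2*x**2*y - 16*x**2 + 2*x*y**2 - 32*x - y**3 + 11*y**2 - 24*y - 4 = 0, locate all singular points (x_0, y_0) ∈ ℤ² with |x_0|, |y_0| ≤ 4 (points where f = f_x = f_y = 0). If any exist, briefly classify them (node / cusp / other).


Singular points: {(-2, 2)}; classification: cusp.

Compute partial derivatives:
  f_x = -6*x**2 + 4*x*y - 32*x + 2*y**2 - 32.
  f_y = 2*x**2 + 4*x*y - 3*y**2 + 22*y - 24.
Scan x_0 ∈ {−4, ..., 4}. For each x_0, f_y(x_0, y) is a polynomial in y; find its integer roots y ∈ {−4, ..., 4}, then test f_x and f at those candidates.
  x = -4: f_y(-4, y) = -3*y**2 + 6*y + 8; no integer root y with |y| ≤ 4.
  x = -3: f_y(-3, y) = -3*y**2 + 10*y - 6; no integer root y with |y| ≤ 4.
  x = -2: f_y(-2, y) = -3*y**2 + 14*y - 16; vanishes at y ∈ {2}. (-2, 2): f_x = 0, f = 0 — SINGULAR.
  x = -1: f_y(-1, y) = -3*y**2 + 18*y - 22; no integer root y with |y| ≤ 4.
  x = 0: f_y(0, y) = -3*y**2 + 22*y - 24; no integer root y with |y| ≤ 4.
  x = 1: f_y(1, y) = -3*y**2 + 26*y - 22; no integer root y with |y| ≤ 4.
  x = 2: f_y(2, y) = -3*y**2 + 30*y - 16; no integer root y with |y| ≤ 4.
  x = 3: f_y(3, y) = -3*y**2 + 34*y - 6; no integer root y with |y| ≤ 4.
  x = 4: f_y(4, y) = -3*y**2 + 38*y + 8; no integer root y with |y| ≤ 4.
Only singular point on the grid: (-2, 2).
Classify: substitute x = -2 + u, y = 2 + v and expand: f = -2*u**3 + 2*u**2*v + 2*u*v**2 - v**3 + v**2.
No constant or linear terms (consistent with a singular point). Quadratic part: v**2. Cubic part: -2*u**3 + 2*u**2*v + 2*u*v**2 - v**3.
The quadratic part v**2 is a perfect square, so there is a single (double) tangent line v = 0, i.e. y = 2. Restricting the cubic part to that line (v = 0) leaves -2*u**3 ≠ 0, so f is not divisible by v and the branch is v² ≈ 2*u**3 to lowest order — this is a cusp.
Classification: cusp.


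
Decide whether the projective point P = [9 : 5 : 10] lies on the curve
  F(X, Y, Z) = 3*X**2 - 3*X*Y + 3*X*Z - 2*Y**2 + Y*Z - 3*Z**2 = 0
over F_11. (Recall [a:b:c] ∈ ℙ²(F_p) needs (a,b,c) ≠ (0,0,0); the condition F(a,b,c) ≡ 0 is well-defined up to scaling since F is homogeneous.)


F(9,5,10) ≡ 1 (mod 11); P is NOT on the curve.

Evaluate F(9, 5, 10) term-by-term (mod 11).
  3*X**2 ↦ 3·81·1·1 = 243
  -3*X*Y ↦ -3·9·5·1 = -135
  3*X*Z ↦ 3·9·1·10 = 270
  -2*Y**2 ↦ -2·1·25·1 = -50
  Y*Z ↦ 1·1·5·10 = 50
  -3*Z**2 ↦ -3·1·1·100 = -300
Sum: F(9, 5, 10) = (243) + (-135) + (270) + (-50) + (50) + (-300) = 78.
Reducing mod 11: 78 ≡ 1 (mod 11).
Since F(a, b, c) ≡ 1 ≠ 0 (mod 11), P does NOT lie on the curve.


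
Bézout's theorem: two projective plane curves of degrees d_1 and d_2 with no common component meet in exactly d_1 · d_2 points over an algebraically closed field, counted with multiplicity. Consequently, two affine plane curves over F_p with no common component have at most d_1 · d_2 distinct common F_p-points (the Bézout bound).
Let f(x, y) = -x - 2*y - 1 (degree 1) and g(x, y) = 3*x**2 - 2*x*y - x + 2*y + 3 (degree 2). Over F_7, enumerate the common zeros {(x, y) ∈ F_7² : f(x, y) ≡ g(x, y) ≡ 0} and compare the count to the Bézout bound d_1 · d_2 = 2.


Common zeros: {(3, 5), (6, 0)}; count = 2; Bézout bound = 2.

deg(f) = 1, deg(g) = 2, so Bézout bound = 2.
Scan x ∈ F_7. For each x, list the y ∈ F_7 with f(x, y) ≡ 0 and those with g(x, y) ≡ 0 (mod 7); the common zeros in that column are the intersection.
  x = 0: f ≡ 0 at y ∈ {3}; g ≡ 0 at y ∈ {2}; common: ∅.
  x = 1: f ≡ 0 at y ∈ {6}; g ≡ 0 at y ∈ ∅; common: ∅.
  x = 2: f ≡ 0 at y ∈ {2}; g ≡ 0 at y ∈ {3}; common: ∅.
  x = 3: f ≡ 0 at y ∈ {5}; g ≡ 0 at y ∈ {5}; common: {5}.
  x = 4: f ≡ 0 at y ∈ {1}; g ≡ 0 at y ∈ {2}; common: ∅.
  x = 5: f ≡ 0 at y ∈ {4}; g ≡ 0 at y ∈ {3}; common: ∅.
  x = 6: f ≡ 0 at y ∈ {0}; g ≡ 0 at y ∈ {0}; common: {0}.
Collecting: common zeros = {(3, 5), (6, 0)}, so the count is 2.
Comparison with the Bézout bound: 2 ≤ 2 = deg(f)·deg(g), as expected for curves with no common component (the bound is attained).


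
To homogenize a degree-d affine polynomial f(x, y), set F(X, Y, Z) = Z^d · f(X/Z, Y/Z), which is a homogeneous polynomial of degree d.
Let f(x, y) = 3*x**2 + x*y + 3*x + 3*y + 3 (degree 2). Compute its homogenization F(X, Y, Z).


F(X, Y, Z) = 3*X**2 + X*Y + 3*X*Z + 3*Y*Z + 3*Z**2

deg(f) = 2.
Substitute x = X/Z, y = Y/Z into f, then multiply by Z^2.
  monomial 3·x^2·y^0 ↦ 3·X^2·Y^0·Z^0.
  monomial 1·x^1·y^1 ↦ 1·X^1·Y^1·Z^0.
  monomial 3·x^1·y^0 ↦ 3·X^1·Y^0·Z^1.
  monomial 3·x^0·y^1 ↦ 3·X^0·Y^1·Z^1.
  monomial 3·x^0·y^0 ↦ 3·X^0·Y^0·Z^2.
Collecting: F(X, Y, Z) = 3*X**2 + X*Y + 3*X*Z + 3*Y*Z + 3*Z**2.


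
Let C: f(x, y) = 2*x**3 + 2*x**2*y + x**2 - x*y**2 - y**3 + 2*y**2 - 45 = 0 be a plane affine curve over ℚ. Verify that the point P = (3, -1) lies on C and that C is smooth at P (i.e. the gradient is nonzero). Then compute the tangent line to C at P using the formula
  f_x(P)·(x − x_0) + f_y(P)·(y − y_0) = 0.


Tangent line at P: 47*x + 17*y - 124 = 0.

Step 1: f(3, -1) = 0, so P lies on C.
Step 2: partial derivatives
  f_x(x, y) = 6*x**2 + 4*x*y + 2*x - y**2, f_y(x, y) = 2*x**2 - 2*x*y - 3*y**2 + 4*y.
  f_x(P) = 47, f_y(P) = 17 (gradient nonzero, so P is smooth).
Step 3: tangent line at P: 47·(x − 3) + 17·(y − -1) = 0.
Expanding: 47*x + 17*y - 124 = 0.


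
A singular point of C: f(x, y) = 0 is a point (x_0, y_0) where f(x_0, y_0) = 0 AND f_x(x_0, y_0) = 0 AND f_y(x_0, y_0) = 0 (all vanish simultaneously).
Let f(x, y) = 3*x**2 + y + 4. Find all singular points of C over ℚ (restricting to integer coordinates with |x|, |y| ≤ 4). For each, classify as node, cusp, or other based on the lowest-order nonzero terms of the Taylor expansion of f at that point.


No singular points in the scanned grid; C is smooth there.

Compute partial derivatives:
  f_x = 6*x.
  f_y = 1.
f_y = 1 is a nonzero constant, so f_y never vanishes: no point (x, y) can satisfy f = f_x = f_y = 0. In particular no (x, y) ∈ {−4, ..., 4}² is singular; the curve is smooth.


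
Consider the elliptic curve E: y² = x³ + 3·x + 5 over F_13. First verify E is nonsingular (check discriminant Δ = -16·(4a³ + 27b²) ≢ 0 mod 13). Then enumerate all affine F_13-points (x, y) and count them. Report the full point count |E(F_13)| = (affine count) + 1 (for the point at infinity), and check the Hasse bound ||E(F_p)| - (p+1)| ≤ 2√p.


Affine points = {(1, 3), (1, 10), (4, 4), (4, 9), (11, 2), (11, 11), (12, 1), (12, 12)}; affine count = 8; |E(F_13)| = 9.

Discriminant check: Δ ∝ 4a³ + 27b² = 4·3³ + 27·5² = 4·27 + 27·25 ≡ 3 (mod 13). Nonzero ⇒ E is nonsingular.
For each x ∈ F_13, compute rhs = x³ + 3·x + 5 mod 13, then count y ∈ F_13 with y² ≡ rhs.
  x = 0: rhs = 5, matching y values: none (0 points).
  x = 1: rhs = 9, matching y values: 3, 10 (2 points).
  x = 2: rhs = 6, matching y values: none (0 points).
  x = 3: rhs = 2, matching y values: none (0 points).
  x = 4: rhs = 3, matching y values: 4, 9 (2 points).
  x = 5: rhs = 2, matching y values: none (0 points).
  x = 6: rhs = 5, matching y values: none (0 points).
  x = 7: rhs = 5, matching y values: none (0 points).
  x = 8: rhs = 8, matching y values: none (0 points).
  x = 9: rhs = 7, matching y values: none (0 points).
  x = 10: rhs = 8, matching y values: none (0 points).
  x = 11: rhs = 4, matching y values: 2, 11 (2 points).
  x = 12: rhs = 1, matching y values: 1, 12 (2 points).
Total affine count: 8.
Full point count |E(F_13)| = 8 + 1 = 9.
Hasse bound: |9 − (13+1)| = |-5| = 5 ≤ 2√13 ≈ 7.2111 ✓.


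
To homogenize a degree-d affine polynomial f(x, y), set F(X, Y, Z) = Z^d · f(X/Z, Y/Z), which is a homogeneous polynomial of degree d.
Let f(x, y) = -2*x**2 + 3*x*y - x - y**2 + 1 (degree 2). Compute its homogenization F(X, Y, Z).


F(X, Y, Z) = -2*X**2 + 3*X*Y - X*Z - Y**2 + Z**2

deg(f) = 2.
Substitute x = X/Z, y = Y/Z into f, then multiply by Z^2.
  monomial -2·x^2·y^0 ↦ -2·X^2·Y^0·Z^0.
  monomial 3·x^1·y^1 ↦ 3·X^1·Y^1·Z^0.
  monomial -1·x^1·y^0 ↦ -1·X^1·Y^0·Z^1.
  monomial -1·x^0·y^2 ↦ -1·X^0·Y^2·Z^0.
  monomial 1·x^0·y^0 ↦ 1·X^0·Y^0·Z^2.
Collecting: F(X, Y, Z) = -2*X**2 + 3*X*Y - X*Z - Y**2 + Z**2.


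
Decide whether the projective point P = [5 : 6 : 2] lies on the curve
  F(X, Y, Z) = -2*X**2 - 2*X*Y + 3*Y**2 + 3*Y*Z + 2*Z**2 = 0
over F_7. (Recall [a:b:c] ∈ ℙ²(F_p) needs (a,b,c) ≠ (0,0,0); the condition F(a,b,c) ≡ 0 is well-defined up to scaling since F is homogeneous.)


F(5,6,2) ≡ 0 (mod 7); P is on the curve.

Evaluate F(5, 6, 2) term-by-term (mod 7).
  -2*X**2 ↦ -2·25·1·1 = -50
  -2*X*Y ↦ -2·5·6·1 = -60
  3*Y**2 ↦ 3·1·36·1 = 108
  3*Y*Z ↦ 3·1·6·2 = 36
  2*Z**2 ↦ 2·1·1·4 = 8
Sum: F(5, 6, 2) = (-50) + (-60) + (108) + (36) + (8) = 42.
Reducing mod 7: 42 ≡ 0 (mod 7).
Since F(a, b, c) ≡ 0 (mod 7), P lies on the curve.


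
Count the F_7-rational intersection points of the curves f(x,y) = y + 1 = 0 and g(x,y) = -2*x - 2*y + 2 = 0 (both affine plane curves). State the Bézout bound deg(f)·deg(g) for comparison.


Common zeros: {(2, 6)}; count = 1; Bézout bound = 1.

deg(f) = 1, deg(g) = 1, so Bézout bound = 1.
Scan x ∈ F_7. For each x, list the y ∈ F_7 with f(x, y) ≡ 0 and those with g(x, y) ≡ 0 (mod 7); the common zeros in that column are the intersection.
  x = 0: f ≡ 0 at y ∈ {6}; g ≡ 0 at y ∈ {1}; common: ∅.
  x = 1: f ≡ 0 at y ∈ {6}; g ≡ 0 at y ∈ {0}; common: ∅.
  x = 2: f ≡ 0 at y ∈ {6}; g ≡ 0 at y ∈ {6}; common: {6}.
  x = 3: f ≡ 0 at y ∈ {6}; g ≡ 0 at y ∈ {5}; common: ∅.
  x = 4: f ≡ 0 at y ∈ {6}; g ≡ 0 at y ∈ {4}; common: ∅.
  x = 5: f ≡ 0 at y ∈ {6}; g ≡ 0 at y ∈ {3}; common: ∅.
  x = 6: f ≡ 0 at y ∈ {6}; g ≡ 0 at y ∈ {2}; common: ∅.
Collecting: common zeros = {(2, 6)}, so the count is 1.
Comparison with the Bézout bound: 1 ≤ 1 = deg(f)·deg(g), as expected for curves with no common component (the bound is attained).


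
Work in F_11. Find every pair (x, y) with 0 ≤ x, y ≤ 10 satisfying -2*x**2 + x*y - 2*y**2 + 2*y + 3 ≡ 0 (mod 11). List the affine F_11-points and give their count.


Affine F_11-points: {(2, 3), (2, 10), (3, 9), (3, 10), (5, 3), (5, 6), (7, 1), (7, 9), (9, 5), (9, 6), (10, 1), (10, 5)}; count = 12.

For each of the 121 pairs (x, y) ∈ F_11², evaluate f(x, y) mod 11. Record the zeros.
  x = 0: [0↦3, 1↦3, 2↦10, 3↦2, 4↦1, 5↦7, 6↦9, 7↦7, 8↦1, 9↦2, 10↦10]  zeros at y ∈ ∅
  x = 1: [0↦1, 1↦2, 2↦10, 3↦3, 4↦3, 5↦10, 6↦2, 7↦1, 8↦7, 9↦9, 10↦7]  zeros at y ∈ ∅
  x = 2: [0↦6, 1↦8, 2↦6, 3↦0, 4↦1, 5↦9, 6↦2, 7↦2, 8↦9, 9↦1, 10↦0]  zeros at y ∈ {3, 10}
  x = 3: [0↦7, 1↦10, 2↦9, 3↦4, 4↦6, 5↦4, 6↦9, 7↦10, 8↦7, 9↦0, 10↦0]  zeros at y ∈ {9, 10}
  x = 4: [0↦4, 1↦8, 2↦8, 3↦4, 4↦7, 5↦6, 6↦1, 7↦3, 8↦1, 9↦6, 10↦7]  zeros at y ∈ ∅
  x = 5: [0↦8, 1↦2, 2↦3, 3↦0, 4↦4, 5↦4, 6↦0, 7↦3, 8↦2, 9↦8, 10↦10]  zeros at y ∈ {3, 6}
  x = 6: [0↦8, 1↦3, 2↦5, 3↦3, 4↦8, 5↦9, 6↦6, 7↦10, 8↦10, 9↦6, 10↦9]  zeros at y ∈ ∅
  x = 7: [0↦4, 1↦0, 2↦3, 3↦2, 4↦8, 5↦10, 6↦8, 7↦2, 8↦3, 9↦0, 10↦4]  zeros at y ∈ {1, 9}
  x = 8: [0↦7, 1↦4, 2↦8, 3↦8, 4↦4, 5↦7, 6↦6, 7↦1, 8↦3, 9↦1, 10↦6]  zeros at y ∈ ∅
  x = 9: [0↦6, 1↦4, 2↦9, 3↦10, 4↦7, 5↦0, 6↦0, 7↦7, 8↦10, 9↦9, 10↦4]  zeros at y ∈ {5, 6}
  x = 10: [0↦1, 1↦0, 2↦6, 3↦8, 4↦6, 5↦0, 6↦1, 7↦9, 8↦2, 9↦2, 10↦9]  zeros at y ∈ {1, 5}
Collecting zeros: affine points = {(2, 3), (2, 10), (3, 9), (3, 10), (5, 3), (5, 6), (7, 1), (7, 9), (9, 5), (9, 6), (10, 1), (10, 5)}.
Total count |C(F_11)_aff| = 12.


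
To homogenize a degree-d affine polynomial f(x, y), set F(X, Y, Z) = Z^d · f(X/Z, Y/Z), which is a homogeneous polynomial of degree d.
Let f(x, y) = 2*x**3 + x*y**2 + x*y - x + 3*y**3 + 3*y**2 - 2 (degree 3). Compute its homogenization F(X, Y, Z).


F(X, Y, Z) = 2*X**3 + X*Y**2 + X*Y*Z - X*Z**2 + 3*Y**3 + 3*Y**2*Z - 2*Z**3

deg(f) = 3.
Substitute x = X/Z, y = Y/Z into f, then multiply by Z^3.
  monomial 2·x^3·y^0 ↦ 2·X^3·Y^0·Z^0.
  monomial 1·x^1·y^2 ↦ 1·X^1·Y^2·Z^0.
  monomial 1·x^1·y^1 ↦ 1·X^1·Y^1·Z^1.
  monomial -1·x^1·y^0 ↦ -1·X^1·Y^0·Z^2.
  monomial 3·x^0·y^3 ↦ 3·X^0·Y^3·Z^0.
  monomial 3·x^0·y^2 ↦ 3·X^0·Y^2·Z^1.
  monomial -2·x^0·y^0 ↦ -2·X^0·Y^0·Z^3.
Collecting: F(X, Y, Z) = 2*X**3 + X*Y**2 + X*Y*Z - X*Z**2 + 3*Y**3 + 3*Y**2*Z - 2*Z**3.


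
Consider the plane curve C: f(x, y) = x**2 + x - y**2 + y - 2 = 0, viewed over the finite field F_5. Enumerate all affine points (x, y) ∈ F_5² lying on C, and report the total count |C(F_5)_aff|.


Affine F_5-points: {(1, 0), (1, 1), (3, 0), (3, 1)}; count = 4.

For each of the 25 pairs (x, y) ∈ F_5², evaluate f(x, y) mod 5. Record the zeros.
  x = 0: [0↦3, 1↦3, 2↦1, 3↦2, 4↦1]  zeros at y ∈ ∅
  x = 1: [0↦0, 1↦0, 2↦3, 3↦4, 4↦3]  zeros at y ∈ {0, 1}
  x = 2: [0↦4, 1↦4, 2↦2, 3↦3, 4↦2]  zeros at y ∈ ∅
  x = 3: [0↦0, 1↦0, 2↦3, 3↦4, 4↦3]  zeros at y ∈ {0, 1}
  x = 4: [0↦3, 1↦3, 2↦1, 3↦2, 4↦1]  zeros at y ∈ ∅
Collecting zeros: affine points = {(1, 0), (1, 1), (3, 0), (3, 1)}.
Total count |C(F_5)_aff| = 4.


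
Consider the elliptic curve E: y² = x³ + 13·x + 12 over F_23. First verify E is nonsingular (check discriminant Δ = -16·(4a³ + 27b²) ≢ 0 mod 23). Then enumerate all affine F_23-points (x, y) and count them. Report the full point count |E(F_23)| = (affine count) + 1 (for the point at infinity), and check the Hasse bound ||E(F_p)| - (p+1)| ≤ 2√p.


Affine points = {(0, 9), (0, 14), (1, 7), (1, 16), (2, 0), (3, 3), (3, 20), (4, 6), (4, 17), (5, 8), (5, 15), (7, 3), (7, 20), (13, 3), (13, 20), (18, 11), (18, 12), (21, 1), (21, 22)}; affine count = 19; |E(F_23)| = 20.

Discriminant check: Δ ∝ 4a³ + 27b² = 4·13³ + 27·12² = 4·2197 + 27·144 ≡ 3 (mod 23). Nonzero ⇒ E is nonsingular.
For each x ∈ F_23, compute rhs = x³ + 13·x + 12 mod 23, then count y ∈ F_23 with y² ≡ rhs.
  x = 0: rhs = 12, matching y values: 9, 14 (2 points).
  x = 1: rhs = 3, matching y values: 7, 16 (2 points).
  x = 2: rhs = 0, matching y values: 0 (1 points).
  x = 3: rhs = 9, matching y values: 3, 20 (2 points).
  x = 4: rhs = 13, matching y values: 6, 17 (2 points).
  x = 5: rhs = 18, matching y values: 8, 15 (2 points).
  x = 6: rhs = 7, matching y values: none (0 points).
  x = 7: rhs = 9, matching y values: 3, 20 (2 points).
  x = 8: rhs = 7, matching y values: none (0 points).
  x = 9: rhs = 7, matching y values: none (0 points).
  x = 10: rhs = 15, matching y values: none (0 points).
  x = 11: rhs = 14, matching y values: none (0 points).
  x = 12: rhs = 10, matching y values: none (0 points).
  x = 13: rhs = 9, matching y values: 3, 20 (2 points).
  x = 14: rhs = 17, matching y values: none (0 points).
  x = 15: rhs = 17, matching y values: none (0 points).
  x = 16: rhs = 15, matching y values: none (0 points).
  x = 17: rhs = 17, matching y values: none (0 points).
  x = 18: rhs = 6, matching y values: 11, 12 (2 points).
  x = 19: rhs = 11, matching y values: none (0 points).
  x = 20: rhs = 15, matching y values: none (0 points).
  x = 21: rhs = 1, matching y values: 1, 22 (2 points).
  x = 22: rhs = 21, matching y values: none (0 points).
Total affine count: 19.
Full point count |E(F_23)| = 19 + 1 = 20.
Hasse bound: |20 − (23+1)| = |-4| = 4 ≤ 2√23 ≈ 9.5917 ✓.


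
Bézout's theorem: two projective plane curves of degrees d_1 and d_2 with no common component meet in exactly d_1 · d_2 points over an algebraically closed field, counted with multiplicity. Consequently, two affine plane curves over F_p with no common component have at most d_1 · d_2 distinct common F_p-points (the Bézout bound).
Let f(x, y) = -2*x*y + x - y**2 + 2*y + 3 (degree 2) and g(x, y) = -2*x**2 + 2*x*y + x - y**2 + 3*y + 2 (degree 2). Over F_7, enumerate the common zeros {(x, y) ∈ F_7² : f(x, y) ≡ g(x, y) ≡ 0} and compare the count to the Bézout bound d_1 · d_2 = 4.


Common zeros: {(1, 2)}; count = 1; Bézout bound = 4.

deg(f) = 2, deg(g) = 2, so Bézout bound = 4.
Scan x ∈ F_7. For each x, list the y ∈ F_7 with f(x, y) ≡ 0 and those with g(x, y) ≡ 0 (mod 7); the common zeros in that column are the intersection.
  x = 0: f ≡ 0 at y ∈ {3, 6}; g ≡ 0 at y ∈ ∅; common: ∅.
  x = 1: f ≡ 0 at y ∈ {2, 5}; g ≡ 0 at y ∈ {2, 3}; common: {2}.
  x = 2: f ≡ 0 at y ∈ ∅; g ≡ 0 at y ∈ ∅; common: ∅.
  x = 3: f ≡ 0 at y ∈ ∅; g ≡ 0 at y ∈ {4, 5}; common: ∅.
  x = 4: f ≡ 0 at y ∈ {0, 1}; g ≡ 0 at y ∈ ∅; common: ∅.
  x = 5: f ≡ 0 at y ∈ ∅; g ≡ 0 at y ∈ {2, 4}; common: ∅.
  x = 6: f ≡ 0 at y ∈ ∅; g ≡ 0 at y ∈ {3, 5}; common: ∅.
Collecting: common zeros = {(1, 2)}, so the count is 1.
Comparison with the Bézout bound: 1 ≤ 4 = deg(f)·deg(g), as expected for curves with no common component (the affine F_7-count falls short of the bound because intersections may lie at infinity, over extension fields, or carry multiplicity).


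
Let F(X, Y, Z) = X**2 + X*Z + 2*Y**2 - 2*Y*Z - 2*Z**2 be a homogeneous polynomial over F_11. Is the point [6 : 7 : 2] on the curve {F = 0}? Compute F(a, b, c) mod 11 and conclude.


F(6,7,2) ≡ 0 (mod 11); P is on the curve.

Evaluate F(6, 7, 2) term-by-term (mod 11).
  X**2 ↦ 1·36·1·1 = 36
  X*Z ↦ 1·6·1·2 = 12
  2*Y**2 ↦ 2·1·49·1 = 98
  -2*Y*Z ↦ -2·1·7·2 = -28
  -2*Z**2 ↦ -2·1·1·4 = -8
Sum: F(6, 7, 2) = (36) + (12) + (98) + (-28) + (-8) = 110.
Reducing mod 11: 110 ≡ 0 (mod 11).
Since F(a, b, c) ≡ 0 (mod 11), P lies on the curve.


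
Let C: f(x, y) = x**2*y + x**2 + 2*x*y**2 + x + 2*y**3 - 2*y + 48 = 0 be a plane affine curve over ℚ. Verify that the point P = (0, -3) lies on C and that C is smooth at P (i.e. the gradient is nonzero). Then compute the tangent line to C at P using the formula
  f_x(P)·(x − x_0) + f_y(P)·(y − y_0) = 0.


Tangent line at P: 19*x + 52*y + 156 = 0.

Step 1: f(0, -3) = 0, so P lies on C.
Step 2: partial derivatives
  f_x(x, y) = 2*x*y + 2*x + 2*y**2 + 1, f_y(x, y) = x**2 + 4*x*y + 6*y**2 - 2.
  f_x(P) = 19, f_y(P) = 52 (gradient nonzero, so P is smooth).
Step 3: tangent line at P: 19·(x − 0) + 52·(y − -3) = 0.
Expanding: 19*x + 52*y + 156 = 0.


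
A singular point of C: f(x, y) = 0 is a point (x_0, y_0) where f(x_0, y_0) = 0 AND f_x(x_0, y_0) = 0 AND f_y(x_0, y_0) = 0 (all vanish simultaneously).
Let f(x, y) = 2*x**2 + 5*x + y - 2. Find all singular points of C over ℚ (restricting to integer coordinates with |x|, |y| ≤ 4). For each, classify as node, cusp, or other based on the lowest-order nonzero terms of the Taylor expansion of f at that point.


No singular points in the scanned grid; C is smooth there.

Compute partial derivatives:
  f_x = 4*x + 5.
  f_y = 1.
f_y = 1 is a nonzero constant, so f_y never vanishes: no point (x, y) can satisfy f = f_x = f_y = 0. In particular no (x, y) ∈ {−4, ..., 4}² is singular; the curve is smooth.


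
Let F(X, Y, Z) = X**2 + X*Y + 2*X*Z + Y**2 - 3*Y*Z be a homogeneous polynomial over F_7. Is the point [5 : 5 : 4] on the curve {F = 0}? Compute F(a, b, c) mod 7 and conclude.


F(5,5,4) ≡ 6 (mod 7); P is NOT on the curve.

Evaluate F(5, 5, 4) term-by-term (mod 7).
  X**2 ↦ 1·25·1·1 = 25
  X*Y ↦ 1·5·5·1 = 25
  2*X*Z ↦ 2·5·1·4 = 40
  Y**2 ↦ 1·1·25·1 = 25
  -3*Y*Z ↦ -3·1·5·4 = -60
Sum: F(5, 5, 4) = (25) + (25) + (40) + (25) + (-60) = 55.
Reducing mod 7: 55 ≡ 6 (mod 7).
Since F(a, b, c) ≡ 6 ≠ 0 (mod 7), P does NOT lie on the curve.


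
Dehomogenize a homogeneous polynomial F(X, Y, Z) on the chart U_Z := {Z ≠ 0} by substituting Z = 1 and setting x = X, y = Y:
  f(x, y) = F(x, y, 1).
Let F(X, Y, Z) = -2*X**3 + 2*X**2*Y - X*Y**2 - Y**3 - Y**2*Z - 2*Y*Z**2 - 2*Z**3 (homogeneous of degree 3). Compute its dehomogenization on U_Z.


f(x, y) = -2*x**3 + 2*x**2*y - x*y**2 - y**3 - y**2 - 2*y - 2

On U_Z we set Z = 1. Each monomial c·X^i·Y^j·Z^k in F becomes c·x^i·y^j·1^k = c·x^i·y^j.
Substituting Z = 1: F(X, Y, 1) = -2*x**3 + 2*x**2*y - x*y**2 - y**3 - y**2 - 2*y - 2.
Note: deg(f) ≤ deg(F) = 3; strict inequality happens when F is divisible by Z (lost terms).
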